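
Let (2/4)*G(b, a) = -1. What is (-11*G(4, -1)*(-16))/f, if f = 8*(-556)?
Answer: 11/139 ≈ 0.079137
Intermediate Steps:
G(b, a) = -2 (G(b, a) = 2*(-1) = -2)
f = -4448
(-11*G(4, -1)*(-16))/f = (-11*(-2)*(-16))/(-4448) = (22*(-16))*(-1/4448) = -352*(-1/4448) = 11/139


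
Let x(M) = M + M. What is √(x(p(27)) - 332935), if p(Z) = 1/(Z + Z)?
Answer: 2*I*√6741933/9 ≈ 577.0*I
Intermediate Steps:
p(Z) = 1/(2*Z)
x(M) = 2*M
√(x(p(27)) - 332935) = √(2*((½)/27) - 332935) = √(2*((½)*(1/27)) - 332935) = √(2*(1/54) - 332935) = √(1/27 - 332935) = √(-8989244/27) = 2*I*√6741933/9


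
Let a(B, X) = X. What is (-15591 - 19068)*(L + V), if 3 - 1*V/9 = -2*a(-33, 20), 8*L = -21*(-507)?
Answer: -476318637/8 ≈ -5.9540e+7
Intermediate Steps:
L = 10647/8 (L = (-21*(-507))/8 = (1/8)*10647 = 10647/8 ≈ 1330.9)
V = 387 (V = 27 - (-18)*20 = 27 - 9*(-40) = 27 + 360 = 387)
(-15591 - 19068)*(L + V) = (-15591 - 19068)*(10647/8 + 387) = -34659*13743/8 = -476318637/8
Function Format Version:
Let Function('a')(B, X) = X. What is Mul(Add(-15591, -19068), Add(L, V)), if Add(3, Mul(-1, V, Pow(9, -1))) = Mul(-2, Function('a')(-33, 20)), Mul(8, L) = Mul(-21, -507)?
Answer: Rational(-476318637, 8) ≈ -5.9540e+7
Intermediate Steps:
L = Rational(10647, 8) (L = Mul(Rational(1, 8), Mul(-21, -507)) = Mul(Rational(1, 8), 10647) = Rational(10647, 8) ≈ 1330.9)
V = 387 (V = Add(27, Mul(-9, Mul(-2, 20))) = Add(27, Mul(-9, -40)) = Add(27, 360) = 387)
Mul(Add(-15591, -19068), Add(L, V)) = Mul(Add(-15591, -19068), Add(Rational(10647, 8), 387)) = Mul(-34659, Rational(13743, 8)) = Rational(-476318637, 8)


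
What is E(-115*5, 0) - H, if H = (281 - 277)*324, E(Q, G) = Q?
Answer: -1871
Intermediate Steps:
H = 1296 (H = 4*324 = 1296)
E(-115*5, 0) - H = -115*5 - 1*1296 = -575 - 1296 = -1871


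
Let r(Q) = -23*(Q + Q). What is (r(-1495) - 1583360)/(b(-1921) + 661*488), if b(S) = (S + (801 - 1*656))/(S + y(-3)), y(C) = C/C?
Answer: -8654800/1843251 ≈ -4.6954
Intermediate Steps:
r(Q) = -46*Q
y(C) = 1
b(S) = (145 + S)/(1 + S) (b(S) = (S + (801 - 1*656))/(S + 1) = (S + (801 - 656))/(1 + S) = (S + 145)/(1 + S) = (145 + S)/(1 + S))
(r(-1495) - 1583360)/(b(-1921) + 661*488) = (-46*(-1495) - 1583360)/((145 - 1921)/(1 - 1921) + 661*488) = (68770 - 1583360)/(-1776/(-1920) + 322568) = -1514590/(-1/1920*(-1776) + 322568) = -1514590/(37/40 + 322568) = -1514590/12902757/40 = -1514590*40/12902757 = -8654800/1843251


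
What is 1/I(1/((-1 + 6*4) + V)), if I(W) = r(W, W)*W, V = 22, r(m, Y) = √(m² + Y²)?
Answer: 2025*√2/2 ≈ 1431.9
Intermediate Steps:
r(m, Y) = √(Y² + m²)
I(W) = W*√2*√(W²) (I(W) = √(W² + W²)*W = √(2*W²)*W = (√2*√(W²))*W = W*√2*√(W²))
1/I(1/((-1 + 6*4) + V)) = 1/(√2*√((1/((-1 + 6*4) + 22))²)/((-1 + 6*4) + 22)) = 1/(√2*√((1/((-1 + 24) + 22))²)/((-1 + 24) + 22)) = 1/(√2*√((1/(23 + 22))²)/(23 + 22)) = 1/(√2*√((1/45)²)/45) = 1/(√2*√(1/2025)/45) = 1/((1/45)*√2*(1/45)) = 1/(√2/2025) = 2025*√2/2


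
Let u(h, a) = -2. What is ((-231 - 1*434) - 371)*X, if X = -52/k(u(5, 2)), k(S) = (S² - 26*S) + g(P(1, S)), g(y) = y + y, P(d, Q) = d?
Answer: 26936/29 ≈ 928.83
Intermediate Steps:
g(y) = 2*y
k(S) = 2 + S² - 26*S (k(S) = (S² - 26*S) + 2*1 = (S² - 26*S) + 2 = 2 + S² - 26*S)
X = -26/29 (X = -52/(2 + (-2)² - 26*(-2)) = -52/(2 + 4 + 52) = -52/58 = -52*1/58 = -26/29 ≈ -0.89655)
((-231 - 1*434) - 371)*X = ((-231 - 1*434) - 371)*(-26/29) = ((-231 - 434) - 371)*(-26/29) = (-665 - 371)*(-26/29) = -1036*(-26/29) = 26936/29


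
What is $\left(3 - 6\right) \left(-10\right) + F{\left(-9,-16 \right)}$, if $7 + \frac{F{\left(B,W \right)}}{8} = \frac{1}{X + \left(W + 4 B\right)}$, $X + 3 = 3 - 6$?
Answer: $- \frac{758}{29} \approx -26.138$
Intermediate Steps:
$X = -6$ ($X = -3 + \left(3 - 6\right) = -3 - 3 = -6$)
$F{\left(B,W \right)} = -56 + \frac{8}{-6 + W + 4 B}$ ($F{\left(B,W \right)} = -56 + \frac{8}{-6 + \left(W + 4 B\right)} = -56 + \frac{8}{-6 + W + 4 B}$)
$\left(3 - 6\right) \left(-10\right) + F{\left(-9,-16 \right)} = \left(3 - 6\right) \left(-10\right) + \frac{8 \left(43 - -252 - -112\right)}{-6 - 16 + 4 \left(-9\right)} = \left(-3\right) \left(-10\right) + \frac{8 \left(43 + 252 + 112\right)}{-6 - 16 - 36} = 30 + 8 \frac{1}{-58} \cdot 407 = 30 + 8 \left(- \frac{1}{58}\right) 407 = 30 - \frac{1628}{29} = - \frac{758}{29}$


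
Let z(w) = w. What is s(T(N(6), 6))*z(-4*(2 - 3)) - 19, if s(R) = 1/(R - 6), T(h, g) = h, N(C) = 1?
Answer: -99/5 ≈ -19.800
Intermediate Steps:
s(R) = 1/(-6 + R)
s(T(N(6), 6))*z(-4*(2 - 3)) - 19 = (-4*(2 - 3))/(-6 + 1) - 19 = (-4*(-1))/(-5) - 19 = -⅕*4 - 19 = -⅘ - 19 = -99/5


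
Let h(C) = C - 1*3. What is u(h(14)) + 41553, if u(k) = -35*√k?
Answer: 41553 - 35*√11 ≈ 41437.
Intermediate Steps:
h(C) = -3 + C (h(C) = C - 3 = -3 + C)
u(h(14)) + 41553 = -35*√(-3 + 14) + 41553 = -35*√11 + 41553 = 41553 - 35*√11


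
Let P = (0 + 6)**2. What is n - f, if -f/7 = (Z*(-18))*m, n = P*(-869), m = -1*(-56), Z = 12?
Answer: -115956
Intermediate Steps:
m = 56
P = 36 (P = 6**2 = 36)
n = -31284 (n = 36*(-869) = -31284)
f = 84672 (f = -7*12*(-18)*56 = -(-1512)*56 = -7*(-12096) = 84672)
n - f = -31284 - 1*84672 = -31284 - 84672 = -115956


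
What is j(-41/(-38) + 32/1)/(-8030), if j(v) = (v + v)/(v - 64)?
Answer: 1257/4717625 ≈ 0.00026645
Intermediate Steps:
j(v) = 2*v/(-64 + v) (j(v) = (2*v)/(-64 + v) = 2*v/(-64 + v))
j(-41/(-38) + 32/1)/(-8030) = (2*(-41/(-38) + 32/1)/(-64 + (-41/(-38) + 32/1)))/(-8030) = (2*(-41*(-1/38) + 32*1)/(-64 + (-41*(-1/38) + 32*1)))*(-1/8030) = (2*(41/38 + 32)/(-64 + (41/38 + 32)))*(-1/8030) = (2*(1257/38)/(-64 + 1257/38))*(-1/8030) = (2*(1257/38)/(-1175/38))*(-1/8030) = (2*(1257/38)*(-38/1175))*(-1/8030) = -2514/1175*(-1/8030) = 1257/4717625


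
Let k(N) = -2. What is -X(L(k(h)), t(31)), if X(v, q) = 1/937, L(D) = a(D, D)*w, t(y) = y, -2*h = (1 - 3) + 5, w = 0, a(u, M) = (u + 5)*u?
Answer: -1/937 ≈ -0.0010672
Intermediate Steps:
a(u, M) = u*(5 + u) (a(u, M) = (5 + u)*u = u*(5 + u))
h = -3/2 (h = -((1 - 3) + 5)/2 = -(-2 + 5)/2 = -½*3 = -3/2 ≈ -1.5000)
L(D) = 0 (L(D) = (D*(5 + D))*0 = 0)
X(v, q) = 1/937
-X(L(k(h)), t(31)) = -1*1/937 = -1/937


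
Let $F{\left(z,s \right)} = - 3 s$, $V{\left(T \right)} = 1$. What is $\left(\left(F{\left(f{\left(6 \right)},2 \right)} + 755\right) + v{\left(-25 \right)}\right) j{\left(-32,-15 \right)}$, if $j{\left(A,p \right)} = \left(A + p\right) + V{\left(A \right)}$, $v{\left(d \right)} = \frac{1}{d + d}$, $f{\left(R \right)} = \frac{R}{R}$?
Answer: $- \frac{861327}{25} \approx -34453.0$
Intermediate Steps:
$f{\left(R \right)} = 1$
$v{\left(d \right)} = \frac{1}{2 d}$
$j{\left(A,p \right)} = 1 + A + p$ ($j{\left(A,p \right)} = \left(A + p\right) + 1 = 1 + A + p$)
$\left(\left(F{\left(f{\left(6 \right)},2 \right)} + 755\right) + v{\left(-25 \right)}\right) j{\left(-32,-15 \right)} = \left(\left(\left(-3\right) 2 + 755\right) + \frac{1}{2 \left(-25\right)}\right) \left(1 - 32 - 15\right) = \left(\left(-6 + 755\right) + \frac{1}{2} \left(- \frac{1}{25}\right)\right) \left(-46\right) = \left(749 - \frac{1}{50}\right) \left(-46\right) = \frac{37449}{50} \left(-46\right) = - \frac{861327}{25}$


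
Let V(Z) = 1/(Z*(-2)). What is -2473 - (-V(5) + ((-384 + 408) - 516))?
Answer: -19811/10 ≈ -1981.1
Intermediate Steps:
V(Z) = -1/(2*Z) (V(Z) = 1/(-2*Z) = -1/(2*Z))
-2473 - (-V(5) + ((-384 + 408) - 516)) = -2473 - (-(-1)/(2*5) + ((-384 + 408) - 516)) = -2473 - (-(-1)/(2*5) + (24 - 516)) = -2473 - (-1*(-⅒) - 492) = -2473 - (⅒ - 492) = -2473 - 1*(-4919/10) = -2473 + 4919/10 = -19811/10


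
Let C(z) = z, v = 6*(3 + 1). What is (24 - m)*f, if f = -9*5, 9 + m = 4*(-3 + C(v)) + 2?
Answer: 2385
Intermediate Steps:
v = 24 (v = 6*4 = 24)
m = 77 (m = -9 + (4*(-3 + 24) + 2) = -9 + (4*21 + 2) = -9 + (84 + 2) = -9 + 86 = 77)
f = -45
(24 - m)*f = (24 - 1*77)*(-45) = (24 - 77)*(-45) = -53*(-45) = 2385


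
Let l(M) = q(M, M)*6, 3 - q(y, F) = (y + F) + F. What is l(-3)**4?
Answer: 26873856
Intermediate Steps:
q(y, F) = 3 - y - 2*F (q(y, F) = 3 - ((y + F) + F) = 3 - ((F + y) + F) = 3 - (y + 2*F) = 3 + (-y - 2*F) = 3 - y - 2*F)
l(M) = 18 - 18*M (l(M) = (3 - M - 2*M)*6 = (3 - 3*M)*6 = 18 - 18*M)
l(-3)**4 = (18 - 18*(-3))**4 = (18 + 54)**4 = 72**4 = 26873856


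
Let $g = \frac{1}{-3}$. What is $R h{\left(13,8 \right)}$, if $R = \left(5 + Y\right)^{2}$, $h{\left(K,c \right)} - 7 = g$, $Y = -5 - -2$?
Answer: $\frac{80}{3} \approx 26.667$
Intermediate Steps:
$Y = -3$ ($Y = -5 + 2 = -3$)
$g = - \frac{1}{3} \approx -0.33333$
$h{\left(K,c \right)} = \frac{20}{3}$ ($h{\left(K,c \right)} = 7 - \frac{1}{3} = \frac{20}{3}$)
$R = 4$ ($R = \left(5 - 3\right)^{2} = 2^{2} = 4$)
$R h{\left(13,8 \right)} = 4 \cdot \frac{20}{3} = \frac{80}{3}$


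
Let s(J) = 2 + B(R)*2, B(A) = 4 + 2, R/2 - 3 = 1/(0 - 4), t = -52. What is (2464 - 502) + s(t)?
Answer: 1976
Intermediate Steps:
R = 11/2 (R = 6 + 2/(0 - 4) = 6 + 2/(-4) = 6 + 2*(-1/4) = 6 - 1/2 = 11/2 ≈ 5.5000)
B(A) = 6
s(J) = 14 (s(J) = 2 + 6*2 = 2 + 12 = 14)
(2464 - 502) + s(t) = (2464 - 502) + 14 = 1962 + 14 = 1976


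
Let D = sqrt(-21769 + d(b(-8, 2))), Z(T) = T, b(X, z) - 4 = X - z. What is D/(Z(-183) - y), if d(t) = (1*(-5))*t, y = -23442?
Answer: I*sqrt(21739)/23259 ≈ 0.0063391*I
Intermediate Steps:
b(X, z) = 4 + X - z (b(X, z) = 4 + (X - z) = 4 + X - z)
d(t) = -5*t
D = I*sqrt(21739) (D = sqrt(-21769 - 5*(4 - 8 - 1*2)) = sqrt(-21769 - 5*(4 - 8 - 2)) = sqrt(-21769 - 5*(-6)) = sqrt(-21769 + 30) = sqrt(-21739) = I*sqrt(21739) ≈ 147.44*I)
D/(Z(-183) - y) = (I*sqrt(21739))/(-183 - 1*(-23442)) = (I*sqrt(21739))/(-183 + 23442) = (I*sqrt(21739))/23259 = (I*sqrt(21739))*(1/23259) = I*sqrt(21739)/23259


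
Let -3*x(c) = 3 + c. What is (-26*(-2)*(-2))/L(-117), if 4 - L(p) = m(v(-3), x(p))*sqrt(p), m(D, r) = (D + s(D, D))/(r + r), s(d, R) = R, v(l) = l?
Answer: -600704/24157 + 35568*I*sqrt(13)/24157 ≈ -24.867 + 5.3087*I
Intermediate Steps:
x(c) = -1 - c/3 (x(c) = -(3 + c)/3 = -1 - c/3)
m(D, r) = D/r (m(D, r) = (D + D)/(r + r) = (2*D)/((2*r)) = (2*D)*(1/(2*r)) = D/r)
L(p) = 4 + 3*sqrt(p)/(-1 - p/3) (L(p) = 4 - (-3/(-1 - p/3))*sqrt(p) = 4 - (-3)*sqrt(p)/(-1 - p/3) = 4 + 3*sqrt(p)/(-1 - p/3))
(-26*(-2)*(-2))/L(-117) = (-26*(-2)*(-2))/(((12 - 27*I*sqrt(13) + 4*(-117))/(3 - 117))) = (52*(-2))/(((12 - 27*I*sqrt(13) - 468)/(-114))) = -104*(-114/(12 - 27*I*sqrt(13) - 468)) = -104*(-114/(-456 - 27*I*sqrt(13))) = -104/(4 + 9*I*sqrt(13)/38)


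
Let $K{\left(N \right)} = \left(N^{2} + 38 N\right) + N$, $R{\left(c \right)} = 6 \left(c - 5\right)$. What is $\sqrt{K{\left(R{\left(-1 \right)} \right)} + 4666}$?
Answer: $\sqrt{4558} \approx 67.513$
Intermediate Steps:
$R{\left(c \right)} = -30 + 6 c$ ($R{\left(c \right)} = 6 \left(-5 + c\right) = -30 + 6 c$)
$K{\left(N \right)} = N^{2} + 39 N$
$\sqrt{K{\left(R{\left(-1 \right)} \right)} + 4666} = \sqrt{\left(-30 + 6 \left(-1\right)\right) \left(39 + \left(-30 + 6 \left(-1\right)\right)\right) + 4666} = \sqrt{\left(-30 - 6\right) \left(39 - 36\right) + 4666} = \sqrt{- 36 \left(39 - 36\right) + 4666} = \sqrt{\left(-36\right) 3 + 4666} = \sqrt{-108 + 4666} = \sqrt{4558}$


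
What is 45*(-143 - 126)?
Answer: -12105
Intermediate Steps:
45*(-143 - 126) = 45*(-269) = -12105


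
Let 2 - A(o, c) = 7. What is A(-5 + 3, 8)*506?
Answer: -2530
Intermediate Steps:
A(o, c) = -5 (A(o, c) = 2 - 1*7 = 2 - 7 = -5)
A(-5 + 3, 8)*506 = -5*506 = -2530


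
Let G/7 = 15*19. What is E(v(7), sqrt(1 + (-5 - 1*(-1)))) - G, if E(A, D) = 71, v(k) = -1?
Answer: -1924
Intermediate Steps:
G = 1995 (G = 7*(15*19) = 7*285 = 1995)
E(v(7), sqrt(1 + (-5 - 1*(-1)))) - G = 71 - 1*1995 = 71 - 1995 = -1924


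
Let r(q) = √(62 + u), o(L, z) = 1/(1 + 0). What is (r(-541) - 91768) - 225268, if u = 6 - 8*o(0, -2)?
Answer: -317036 + 2*√15 ≈ -3.1703e+5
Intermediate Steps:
o(L, z) = 1 (o(L, z) = 1/1 = 1)
u = -2 (u = 6 - 8*1 = 6 - 8 = -2)
r(q) = 2*√15 (r(q) = √(62 - 2) = √60 = 2*√15)
(r(-541) - 91768) - 225268 = (2*√15 - 91768) - 225268 = (-91768 + 2*√15) - 225268 = -317036 + 2*√15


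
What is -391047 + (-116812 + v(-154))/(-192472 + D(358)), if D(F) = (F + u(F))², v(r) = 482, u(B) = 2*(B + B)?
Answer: -588844105423/1505814 ≈ -3.9105e+5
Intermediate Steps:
u(B) = 4*B (u(B) = 2*(2*B) = 4*B)
D(F) = 25*F² (D(F) = (F + 4*F)² = (5*F)² = 25*F²)
-391047 + (-116812 + v(-154))/(-192472 + D(358)) = -391047 + (-116812 + 482)/(-192472 + 25*358²) = -391047 - 116330/(-192472 + 25*128164) = -391047 - 116330/(-192472 + 3204100) = -391047 - 116330/3011628 = -391047 - 116330*1/3011628 = -391047 - 58165/1505814 = -588844105423/1505814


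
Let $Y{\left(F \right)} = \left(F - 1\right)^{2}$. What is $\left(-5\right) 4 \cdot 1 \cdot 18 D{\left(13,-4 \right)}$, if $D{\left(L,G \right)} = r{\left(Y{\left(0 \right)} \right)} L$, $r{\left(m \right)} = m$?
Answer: $-4680$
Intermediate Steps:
$Y{\left(F \right)} = \left(-1 + F\right)^{2}$
$D{\left(L,G \right)} = L$ ($D{\left(L,G \right)} = \left(-1 + 0\right)^{2} L = \left(-1\right)^{2} L = 1 L = L$)
$\left(-5\right) 4 \cdot 1 \cdot 18 D{\left(13,-4 \right)} = \left(-5\right) 4 \cdot 1 \cdot 18 \cdot 13 = \left(-20\right) 1 \cdot 18 \cdot 13 = \left(-20\right) 18 \cdot 13 = \left(-360\right) 13 = -4680$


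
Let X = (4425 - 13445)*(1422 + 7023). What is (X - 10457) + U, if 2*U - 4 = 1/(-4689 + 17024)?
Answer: -1879468037849/24670 ≈ -7.6184e+7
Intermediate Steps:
X = -76173900 (X = -9020*8445 = -76173900)
U = 49341/24670 (U = 2 + 1/(2*(-4689 + 17024)) = 2 + (½)/12335 = 2 + (½)*(1/12335) = 2 + 1/24670 = 49341/24670 ≈ 2.0000)
(X - 10457) + U = (-76173900 - 10457) + 49341/24670 = -76184357 + 49341/24670 = -1879468037849/24670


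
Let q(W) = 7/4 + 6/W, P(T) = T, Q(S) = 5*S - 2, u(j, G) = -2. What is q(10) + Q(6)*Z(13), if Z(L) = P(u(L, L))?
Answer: -1073/20 ≈ -53.650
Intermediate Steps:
Q(S) = -2 + 5*S
q(W) = 7/4 + 6/W (q(W) = 7*(¼) + 6/W = 7/4 + 6/W)
Z(L) = -2
q(10) + Q(6)*Z(13) = (7/4 + 6/10) + (-2 + 5*6)*(-2) = (7/4 + 6*(⅒)) + (-2 + 30)*(-2) = (7/4 + ⅗) + 28*(-2) = 47/20 - 56 = -1073/20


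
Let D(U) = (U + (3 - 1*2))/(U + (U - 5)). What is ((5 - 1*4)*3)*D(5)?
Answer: 18/5 ≈ 3.6000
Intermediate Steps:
D(U) = (1 + U)/(-5 + 2*U) (D(U) = (U + (3 - 2))/(U + (-5 + U)) = (U + 1)/(-5 + 2*U) = (1 + U)/(-5 + 2*U))
((5 - 1*4)*3)*D(5) = ((5 - 1*4)*3)*((1 + 5)/(-5 + 2*5)) = ((5 - 4)*3)*(6/(-5 + 10)) = (1*3)*(6/5) = 3*((⅕)*6) = 3*(6/5) = 18/5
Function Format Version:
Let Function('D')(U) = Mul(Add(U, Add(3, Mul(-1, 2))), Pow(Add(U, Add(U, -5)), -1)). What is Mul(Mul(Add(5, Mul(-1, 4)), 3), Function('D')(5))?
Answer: Rational(18, 5) ≈ 3.6000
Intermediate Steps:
Function('D')(U) = Mul(Pow(Add(-5, Mul(2, U)), -1), Add(1, U)) (Function('D')(U) = Mul(Add(U, Add(3, -2)), Pow(Add(U, Add(-5, U)), -1)) = Mul(Add(U, 1), Pow(Add(-5, Mul(2, U)), -1)) = Mul(Add(1, U), Pow(Add(-5, Mul(2, U)), -1)) = Mul(Pow(Add(-5, Mul(2, U)), -1), Add(1, U)))
Mul(Mul(Add(5, Mul(-1, 4)), 3), Function('D')(5)) = Mul(Mul(Add(5, Mul(-1, 4)), 3), Mul(Pow(Add(-5, Mul(2, 5)), -1), Add(1, 5))) = Mul(Mul(Add(5, -4), 3), Mul(Pow(Add(-5, 10), -1), 6)) = Mul(Mul(1, 3), Mul(Pow(5, -1), 6)) = Mul(3, Mul(Rational(1, 5), 6)) = Mul(3, Rational(6, 5)) = Rational(18, 5)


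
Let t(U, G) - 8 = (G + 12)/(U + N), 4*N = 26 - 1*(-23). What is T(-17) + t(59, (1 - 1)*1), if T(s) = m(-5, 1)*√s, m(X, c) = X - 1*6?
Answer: 776/95 - 11*I*√17 ≈ 8.1684 - 45.354*I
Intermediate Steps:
m(X, c) = -6 + X (m(X, c) = X - 6 = -6 + X)
N = 49/4 (N = (26 - 1*(-23))/4 = (26 + 23)/4 = (¼)*49 = 49/4 ≈ 12.250)
T(s) = -11*√s (T(s) = (-6 - 5)*√s = -11*√s)
t(U, G) = 8 + (12 + G)/(49/4 + U) (t(U, G) = 8 + (G + 12)/(U + 49/4) = 8 + (12 + G)/(49/4 + U))
T(-17) + t(59, (1 - 1)*1) = -11*I*√17 + 4*(110 + (1 - 1)*1 + 8*59)/(49 + 4*59) = -11*I*√17 + 4*(110 + 0*1 + 472)/(49 + 236) = -11*I*√17 + 4*(110 + 0 + 472)/285 = -11*I*√17 + 4*(1/285)*582 = -11*I*√17 + 776/95 = 776/95 - 11*I*√17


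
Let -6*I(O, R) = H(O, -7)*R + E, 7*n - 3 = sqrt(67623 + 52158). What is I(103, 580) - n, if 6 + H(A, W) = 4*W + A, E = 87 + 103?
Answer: -140744/21 - 3*sqrt(13309)/7 ≈ -6751.5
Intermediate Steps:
n = 3/7 + 3*sqrt(13309)/7 (n = 3/7 + sqrt(67623 + 52158)/7 = 3/7 + sqrt(119781)/7 = 3/7 + (3*sqrt(13309))/7 = 3/7 + 3*sqrt(13309)/7 ≈ 49.871)
E = 190
H(A, W) = -6 + A + 4*W (H(A, W) = -6 + (4*W + A) = -6 + (A + 4*W) = -6 + A + 4*W)
I(O, R) = -95/3 - R*(-34 + O)/6 (I(O, R) = -((-6 + O + 4*(-7))*R + 190)/6 = -((-6 + O - 28)*R + 190)/6 = -((-34 + O)*R + 190)/6 = -(R*(-34 + O) + 190)/6 = -(190 + R*(-34 + O))/6 = -95/3 - R*(-34 + O)/6)
I(103, 580) - n = (-95/3 - 1/6*580*(-34 + 103)) - (3/7 + 3*sqrt(13309)/7) = (-95/3 - 1/6*580*69) + (-3/7 - 3*sqrt(13309)/7) = (-95/3 - 6670) + (-3/7 - 3*sqrt(13309)/7) = -20105/3 + (-3/7 - 3*sqrt(13309)/7) = -140744/21 - 3*sqrt(13309)/7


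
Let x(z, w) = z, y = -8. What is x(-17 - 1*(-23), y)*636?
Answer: 3816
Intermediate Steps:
x(-17 - 1*(-23), y)*636 = (-17 - 1*(-23))*636 = (-17 + 23)*636 = 6*636 = 3816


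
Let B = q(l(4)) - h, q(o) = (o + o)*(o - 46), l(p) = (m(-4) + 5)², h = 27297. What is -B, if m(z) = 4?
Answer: 21627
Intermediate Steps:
l(p) = 81 (l(p) = (4 + 5)² = 9² = 81)
q(o) = 2*o*(-46 + o) (q(o) = (2*o)*(-46 + o) = 2*o*(-46 + o))
B = -21627 (B = 2*81*(-46 + 81) - 1*27297 = 2*81*35 - 27297 = 5670 - 27297 = -21627)
-B = -1*(-21627) = 21627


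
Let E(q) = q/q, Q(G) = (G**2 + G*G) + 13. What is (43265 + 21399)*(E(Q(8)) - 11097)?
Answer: -717511744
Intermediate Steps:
Q(G) = 13 + 2*G**2 (Q(G) = (G**2 + G**2) + 13 = 2*G**2 + 13 = 13 + 2*G**2)
E(q) = 1
(43265 + 21399)*(E(Q(8)) - 11097) = (43265 + 21399)*(1 - 11097) = 64664*(-11096) = -717511744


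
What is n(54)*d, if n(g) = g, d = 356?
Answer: 19224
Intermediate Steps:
n(54)*d = 54*356 = 19224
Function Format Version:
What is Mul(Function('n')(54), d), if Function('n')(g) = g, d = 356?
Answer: 19224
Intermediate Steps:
Mul(Function('n')(54), d) = Mul(54, 356) = 19224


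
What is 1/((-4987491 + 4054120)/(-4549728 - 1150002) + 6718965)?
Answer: 5699730/38296287312821 ≈ 1.4883e-7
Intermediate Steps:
1/((-4987491 + 4054120)/(-4549728 - 1150002) + 6718965) = 1/(-933371/(-5699730) + 6718965) = 1/(-933371*(-1/5699730) + 6718965) = 1/(933371/5699730 + 6718965) = 1/(38296287312821/5699730) = 5699730/38296287312821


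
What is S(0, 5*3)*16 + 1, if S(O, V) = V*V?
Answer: 3601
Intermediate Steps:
S(O, V) = V**2
S(0, 5*3)*16 + 1 = (5*3)**2*16 + 1 = 15**2*16 + 1 = 225*16 + 1 = 3600 + 1 = 3601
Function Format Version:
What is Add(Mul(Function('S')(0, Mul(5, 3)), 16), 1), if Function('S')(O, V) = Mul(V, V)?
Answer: 3601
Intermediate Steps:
Function('S')(O, V) = Pow(V, 2)
Add(Mul(Function('S')(0, Mul(5, 3)), 16), 1) = Add(Mul(Pow(Mul(5, 3), 2), 16), 1) = Add(Mul(Pow(15, 2), 16), 1) = Add(Mul(225, 16), 1) = Add(3600, 1) = 3601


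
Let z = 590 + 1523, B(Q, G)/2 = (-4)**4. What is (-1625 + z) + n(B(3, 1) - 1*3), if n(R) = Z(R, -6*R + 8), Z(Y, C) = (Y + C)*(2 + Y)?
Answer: -1295919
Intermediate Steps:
B(Q, G) = 512 (B(Q, G) = 2*(-4)**4 = 2*256 = 512)
Z(Y, C) = (2 + Y)*(C + Y) (Z(Y, C) = (C + Y)*(2 + Y) = (2 + Y)*(C + Y))
n(R) = 16 + R**2 - 10*R + R*(8 - 6*R) (n(R) = R**2 + 2*(-6*R + 8) + 2*R + (-6*R + 8)*R = R**2 + 2*(8 - 6*R) + 2*R + (8 - 6*R)*R = R**2 + (16 - 12*R) + 2*R + R*(8 - 6*R) = 16 + R**2 - 10*R + R*(8 - 6*R))
z = 2113
(-1625 + z) + n(B(3, 1) - 1*3) = (-1625 + 2113) + (16 - 5*(512 - 1*3)**2 - 2*(512 - 1*3)) = 488 + (16 - 5*(512 - 3)**2 - 2*(512 - 3)) = 488 + (16 - 5*509**2 - 2*509) = 488 + (16 - 5*259081 - 1018) = 488 + (16 - 1295405 - 1018) = 488 - 1296407 = -1295919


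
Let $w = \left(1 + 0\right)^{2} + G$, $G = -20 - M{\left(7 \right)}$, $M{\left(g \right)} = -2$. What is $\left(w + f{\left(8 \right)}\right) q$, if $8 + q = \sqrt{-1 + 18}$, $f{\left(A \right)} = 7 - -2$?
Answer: $64 - 8 \sqrt{17} \approx 31.015$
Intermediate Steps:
$f{\left(A \right)} = 9$ ($f{\left(A \right)} = 7 + 2 = 9$)
$G = -18$ ($G = -20 - -2 = -20 + 2 = -18$)
$w = -17$ ($w = \left(1 + 0\right)^{2} - 18 = 1^{2} - 18 = 1 - 18 = -17$)
$q = -8 + \sqrt{17}$ ($q = -8 + \sqrt{-1 + 18} = -8 + \sqrt{17} \approx -3.8769$)
$\left(w + f{\left(8 \right)}\right) q = \left(-17 + 9\right) \left(-8 + \sqrt{17}\right) = - 8 \left(-8 + \sqrt{17}\right) = 64 - 8 \sqrt{17}$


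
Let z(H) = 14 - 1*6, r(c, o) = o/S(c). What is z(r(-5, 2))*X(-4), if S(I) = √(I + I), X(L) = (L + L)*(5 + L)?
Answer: -64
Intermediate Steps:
X(L) = 2*L*(5 + L) (X(L) = (2*L)*(5 + L) = 2*L*(5 + L))
S(I) = √2*√I (S(I) = √(2*I) = √2*√I)
r(c, o) = o*√2/(2*√c) (r(c, o) = o/((√2*√c)) = o*(√2/(2*√c)) = o*√2/(2*√c))
z(H) = 8 (z(H) = 14 - 6 = 8)
z(r(-5, 2))*X(-4) = 8*(2*(-4)*(5 - 4)) = 8*(2*(-4)*1) = 8*(-8) = -64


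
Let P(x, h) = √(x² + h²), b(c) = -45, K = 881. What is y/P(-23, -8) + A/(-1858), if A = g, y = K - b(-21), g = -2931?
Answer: 2931/1858 + 926*√593/593 ≈ 39.604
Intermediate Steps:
y = 926 (y = 881 - 1*(-45) = 881 + 45 = 926)
P(x, h) = √(h² + x²)
A = -2931
y/P(-23, -8) + A/(-1858) = 926/(√((-8)² + (-23)²)) - 2931/(-1858) = 926/(√(64 + 529)) - 2931*(-1/1858) = 926/(√593) + 2931/1858 = 926*(√593/593) + 2931/1858 = 926*√593/593 + 2931/1858 = 2931/1858 + 926*√593/593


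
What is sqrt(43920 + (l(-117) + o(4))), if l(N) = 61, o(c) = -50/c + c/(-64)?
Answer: sqrt(703495)/4 ≈ 209.69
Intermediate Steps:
o(c) = -50/c - c/64 (o(c) = -50/c + c*(-1/64) = -50/c - c/64)
sqrt(43920 + (l(-117) + o(4))) = sqrt(43920 + (61 + (-50/4 - 1/64*4))) = sqrt(43920 + (61 + (-50*1/4 - 1/16))) = sqrt(43920 + (61 + (-25/2 - 1/16))) = sqrt(43920 + (61 - 201/16)) = sqrt(43920 + 775/16) = sqrt(703495/16) = sqrt(703495)/4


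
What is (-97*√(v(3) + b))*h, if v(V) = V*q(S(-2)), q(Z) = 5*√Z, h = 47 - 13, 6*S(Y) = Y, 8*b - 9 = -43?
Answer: -1649*√(-17 + 20*I*√3) ≈ -5417.6 - 8693.5*I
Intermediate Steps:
b = -17/4 (b = 9/8 + (⅛)*(-43) = 9/8 - 43/8 = -17/4 ≈ -4.2500)
S(Y) = Y/6
h = 34
v(V) = 5*I*V*√3/3 (v(V) = V*(5*√((⅙)*(-2))) = V*(5*√(-⅓)) = V*(5*(I*√3/3)) = V*(5*I*√3/3) = 5*I*V*√3/3)
(-97*√(v(3) + b))*h = -97*√((5/3)*I*3*√3 - 17/4)*34 = -97*√(5*I*√3 - 17/4)*34 = -97*√(-17/4 + 5*I*√3)*34 = -3298*√(-17/4 + 5*I*√3)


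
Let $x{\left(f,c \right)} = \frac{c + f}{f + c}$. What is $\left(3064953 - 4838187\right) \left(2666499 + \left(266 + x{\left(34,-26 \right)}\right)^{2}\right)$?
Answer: $-4854738766392$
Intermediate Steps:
$x{\left(f,c \right)} = 1$ ($x{\left(f,c \right)} = \frac{c + f}{c + f} = 1$)
$\left(3064953 - 4838187\right) \left(2666499 + \left(266 + x{\left(34,-26 \right)}\right)^{2}\right) = \left(3064953 - 4838187\right) \left(2666499 + \left(266 + 1\right)^{2}\right) = - 1773234 \left(2666499 + 267^{2}\right) = - 1773234 \left(2666499 + 71289\right) = \left(-1773234\right) 2737788 = -4854738766392$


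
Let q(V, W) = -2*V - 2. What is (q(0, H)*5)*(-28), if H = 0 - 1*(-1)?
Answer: 280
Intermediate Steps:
H = 1 (H = 0 + 1 = 1)
q(V, W) = -2 - 2*V
(q(0, H)*5)*(-28) = ((-2 - 2*0)*5)*(-28) = ((-2 + 0)*5)*(-28) = -2*5*(-28) = -10*(-28) = 280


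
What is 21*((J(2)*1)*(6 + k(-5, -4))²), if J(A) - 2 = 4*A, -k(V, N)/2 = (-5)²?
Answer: 406560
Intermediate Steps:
k(V, N) = -50 (k(V, N) = -2*(-5)² = -2*25 = -50)
J(A) = 2 + 4*A
21*((J(2)*1)*(6 + k(-5, -4))²) = 21*(((2 + 4*2)*1)*(6 - 50)²) = 21*(((2 + 8)*1)*(-44)²) = 21*((10*1)*1936) = 21*(10*1936) = 21*19360 = 406560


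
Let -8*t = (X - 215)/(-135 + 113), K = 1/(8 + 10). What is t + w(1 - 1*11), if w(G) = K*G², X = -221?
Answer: 1219/396 ≈ 3.0783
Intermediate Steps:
K = 1/18 ≈ 0.055556
t = -109/44 (t = -(-221 - 215)/(8*(-135 + 113)) = -(-109)/(2*(-22)) = -(-109)*(-1)/(2*22) = -⅛*218/11 = -109/44 ≈ -2.4773)
w(G) = G²/18
t + w(1 - 1*11) = -109/44 + (1 - 1*11)²/18 = -109/44 + (1 - 11)²/18 = -109/44 + (1/18)*(-10)² = -109/44 + (1/18)*100 = -109/44 + 50/9 = 1219/396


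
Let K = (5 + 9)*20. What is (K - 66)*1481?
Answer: 316934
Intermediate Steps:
K = 280 (K = 14*20 = 280)
(K - 66)*1481 = (280 - 66)*1481 = 214*1481 = 316934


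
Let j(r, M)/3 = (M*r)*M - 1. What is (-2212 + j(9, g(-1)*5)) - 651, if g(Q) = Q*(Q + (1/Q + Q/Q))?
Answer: -2191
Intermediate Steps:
g(Q) = Q*(1 + Q + 1/Q) (g(Q) = Q*(Q + (1/Q + 1)) = Q*(Q + (1 + 1/Q)) = Q*(1 + Q + 1/Q))
j(r, M) = -3 + 3*r*M² (j(r, M) = 3*((M*r)*M - 1) = 3*(r*M² - 1) = 3*(-1 + r*M²) = -3 + 3*r*M²)
(-2212 + j(9, g(-1)*5)) - 651 = (-2212 + (-3 + 3*9*((1 - 1 + (-1)²)*5)²)) - 651 = (-2212 + (-3 + 3*9*((1 - 1 + 1)*5)²)) - 651 = (-2212 + (-3 + 3*9*(1*5)²)) - 651 = (-2212 + (-3 + 3*9*5²)) - 651 = (-2212 + (-3 + 3*9*25)) - 651 = (-2212 + (-3 + 675)) - 651 = (-2212 + 672) - 651 = -1540 - 651 = -2191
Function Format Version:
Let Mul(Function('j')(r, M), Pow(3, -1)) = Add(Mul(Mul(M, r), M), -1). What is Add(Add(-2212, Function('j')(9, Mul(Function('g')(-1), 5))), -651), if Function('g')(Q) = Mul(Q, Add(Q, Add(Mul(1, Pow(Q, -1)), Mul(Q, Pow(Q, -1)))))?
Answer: -2191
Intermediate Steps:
Function('g')(Q) = Mul(Q, Add(1, Q, Pow(Q, -1))) (Function('g')(Q) = Mul(Q, Add(Q, Add(Pow(Q, -1), 1))) = Mul(Q, Add(Q, Add(1, Pow(Q, -1)))) = Mul(Q, Add(1, Q, Pow(Q, -1))))
Function('j')(r, M) = Add(-3, Mul(3, r, Pow(M, 2))) (Function('j')(r, M) = Mul(3, Add(Mul(Mul(M, r), M), -1)) = Mul(3, Add(Mul(r, Pow(M, 2)), -1)) = Mul(3, Add(-1, Mul(r, Pow(M, 2)))) = Add(-3, Mul(3, r, Pow(M, 2))))
Add(Add(-2212, Function('j')(9, Mul(Function('g')(-1), 5))), -651) = Add(Add(-2212, Add(-3, Mul(3, 9, Pow(Mul(Add(1, -1, Pow(-1, 2)), 5), 2)))), -651) = Add(Add(-2212, Add(-3, Mul(3, 9, Pow(Mul(Add(1, -1, 1), 5), 2)))), -651) = Add(Add(-2212, Add(-3, Mul(3, 9, Pow(Mul(1, 5), 2)))), -651) = Add(Add(-2212, Add(-3, Mul(3, 9, Pow(5, 2)))), -651) = Add(Add(-2212, Add(-3, Mul(3, 9, 25))), -651) = Add(Add(-2212, Add(-3, 675)), -651) = Add(Add(-2212, 672), -651) = Add(-1540, -651) = -2191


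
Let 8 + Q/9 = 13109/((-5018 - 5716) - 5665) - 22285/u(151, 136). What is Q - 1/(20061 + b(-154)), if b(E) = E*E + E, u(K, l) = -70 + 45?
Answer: 28412512298671/3576867885 ≈ 7943.4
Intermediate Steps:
u(K, l) = -25
b(E) = E + E² (b(E) = E² + E = E + E²)
Q = 651319542/81995 (Q = -72 + 9*(13109/((-5018 - 5716) - 5665) - 22285/(-25)) = -72 + 9*(13109/(-10734 - 5665) - 22285*(-1/25)) = -72 + 9*(13109/(-16399) + 4457/5) = -72 + 9*(13109*(-1/16399) + 4457/5) = -72 + 9*(-13109/16399 + 4457/5) = -72 + 9*(73024798/81995) = -72 + 657223182/81995 = 651319542/81995 ≈ 7943.4)
Q - 1/(20061 + b(-154)) = 651319542/81995 - 1/(20061 - 154*(1 - 154)) = 651319542/81995 - 1/(20061 - 154*(-153)) = 651319542/81995 - 1/(20061 + 23562) = 651319542/81995 - 1/43623 = 28412512298671/3576867885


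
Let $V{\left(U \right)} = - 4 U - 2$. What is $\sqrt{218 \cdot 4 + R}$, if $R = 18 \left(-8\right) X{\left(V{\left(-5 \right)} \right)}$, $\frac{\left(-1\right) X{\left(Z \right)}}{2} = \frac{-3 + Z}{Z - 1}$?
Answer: $\frac{2 \sqrt{81362}}{17} \approx 33.558$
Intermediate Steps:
$V{\left(U \right)} = -2 - 4 U$
$X{\left(Z \right)} = - \frac{2 \left(-3 + Z\right)}{-1 + Z}$ ($X{\left(Z \right)} = - 2 \frac{-3 + Z}{Z - 1} = - 2 \frac{-3 + Z}{-1 + Z} = - \frac{2 \left(-3 + Z\right)}{-1 + Z}$)
$R = \frac{4320}{17}$ ($R = 18 \left(-8\right) \frac{2 \left(3 - \left(-2 - -20\right)\right)}{-1 - -18} = - 144 \frac{2 \left(3 - \left(-2 + 20\right)\right)}{-1 + \left(-2 + 20\right)} = - 144 \frac{2 \left(3 - 18\right)}{-1 + 18} = - 144 \frac{2 \left(3 - 18\right)}{17} = - 144 \cdot 2 \cdot \frac{1}{17} \left(-15\right) = \left(-144\right) \left(- \frac{30}{17}\right) = \frac{4320}{17} \approx 254.12$)
$\sqrt{218 \cdot 4 + R} = \sqrt{218 \cdot 4 + \frac{4320}{17}} = \sqrt{872 + \frac{4320}{17}} = \sqrt{\frac{19144}{17}} = \frac{2 \sqrt{81362}}{17}$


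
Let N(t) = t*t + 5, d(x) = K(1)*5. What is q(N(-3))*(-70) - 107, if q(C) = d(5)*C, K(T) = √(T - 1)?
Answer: -107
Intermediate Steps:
K(T) = √(-1 + T)
d(x) = 0 (d(x) = √(-1 + 1)*5 = √0*5 = 0*5 = 0)
N(t) = 5 + t² (N(t) = t² + 5 = 5 + t²)
q(C) = 0 (q(C) = 0*C = 0)
q(N(-3))*(-70) - 107 = 0*(-70) - 107 = 0 - 107 = -107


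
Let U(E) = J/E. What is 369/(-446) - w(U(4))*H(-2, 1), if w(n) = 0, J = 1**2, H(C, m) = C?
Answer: -369/446 ≈ -0.82735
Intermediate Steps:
J = 1
U(E) = 1/E
369/(-446) - w(U(4))*H(-2, 1) = 369/(-446) - 0*(-2) = 369*(-1/446) - 1*0 = -369/446 + 0 = -369/446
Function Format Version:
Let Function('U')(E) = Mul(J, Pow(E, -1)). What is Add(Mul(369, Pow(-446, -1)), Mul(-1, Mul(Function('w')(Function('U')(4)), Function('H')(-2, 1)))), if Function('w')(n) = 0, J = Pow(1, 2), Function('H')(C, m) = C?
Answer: Rational(-369, 446) ≈ -0.82735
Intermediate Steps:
J = 1
Function('U')(E) = Pow(E, -1) (Function('U')(E) = Mul(1, Pow(E, -1)) = Pow(E, -1))
Add(Mul(369, Pow(-446, -1)), Mul(-1, Mul(Function('w')(Function('U')(4)), Function('H')(-2, 1)))) = Add(Mul(369, Pow(-446, -1)), Mul(-1, Mul(0, -2))) = Add(Mul(369, Rational(-1, 446)), Mul(-1, 0)) = Add(Rational(-369, 446), 0) = Rational(-369, 446)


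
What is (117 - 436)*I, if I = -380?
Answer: 121220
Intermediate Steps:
(117 - 436)*I = (117 - 436)*(-380) = -319*(-380) = 121220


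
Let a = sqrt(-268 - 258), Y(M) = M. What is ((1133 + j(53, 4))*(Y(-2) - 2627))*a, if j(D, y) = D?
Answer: -3117994*I*sqrt(526) ≈ -7.151e+7*I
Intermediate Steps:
a = I*sqrt(526) (a = sqrt(-526) = I*sqrt(526) ≈ 22.935*I)
((1133 + j(53, 4))*(Y(-2) - 2627))*a = ((1133 + 53)*(-2 - 2627))*(I*sqrt(526)) = (1186*(-2629))*(I*sqrt(526)) = -3117994*I*sqrt(526)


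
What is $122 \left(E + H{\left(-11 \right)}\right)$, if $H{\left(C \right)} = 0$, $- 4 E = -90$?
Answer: $2745$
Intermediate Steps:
$E = \frac{45}{2}$ ($E = \left(- \frac{1}{4}\right) \left(-90\right) = \frac{45}{2} \approx 22.5$)
$122 \left(E + H{\left(-11 \right)}\right) = 122 \left(\frac{45}{2} + 0\right) = 122 \cdot \frac{45}{2} = 2745$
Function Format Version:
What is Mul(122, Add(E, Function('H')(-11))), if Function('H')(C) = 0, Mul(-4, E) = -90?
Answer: 2745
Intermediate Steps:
E = Rational(45, 2) (E = Mul(Rational(-1, 4), -90) = Rational(45, 2) ≈ 22.500)
Mul(122, Add(E, Function('H')(-11))) = Mul(122, Add(Rational(45, 2), 0)) = Mul(122, Rational(45, 2)) = 2745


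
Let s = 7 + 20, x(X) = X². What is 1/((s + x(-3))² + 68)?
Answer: 1/1364 ≈ 0.00073314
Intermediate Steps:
s = 27
1/((s + x(-3))² + 68) = 1/((27 + (-3)²)² + 68) = 1/((27 + 9)² + 68) = 1/(36² + 68) = 1/(1296 + 68) = 1/1364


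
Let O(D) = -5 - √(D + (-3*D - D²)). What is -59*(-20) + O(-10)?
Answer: 1175 - 4*I*√5 ≈ 1175.0 - 8.9443*I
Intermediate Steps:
O(D) = -5 - √(-D² - 2*D) (O(D) = -5 - √(D + (-D² - 3*D)) = -5 - √(-D² - 2*D))
-59*(-20) + O(-10) = -59*(-20) + (-5 - √(-1*(-10)*(2 - 10))) = 1180 + (-5 - √(-1*(-10)*(-8))) = 1180 + (-5 - √(-80)) = 1180 + (-5 - 4*I*√5) = 1175 - 4*I*√5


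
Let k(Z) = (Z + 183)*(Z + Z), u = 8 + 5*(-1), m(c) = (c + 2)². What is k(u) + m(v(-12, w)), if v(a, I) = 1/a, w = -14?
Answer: 161233/144 ≈ 1119.7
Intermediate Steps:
v(a, I) = 1/a
m(c) = (2 + c)²
u = 3 (u = 8 - 5 = 3)
k(Z) = 2*Z*(183 + Z) (k(Z) = (183 + Z)*(2*Z) = 2*Z*(183 + Z))
k(u) + m(v(-12, w)) = 2*3*(183 + 3) + (2 + 1/(-12))² = 2*3*186 + (2 - 1/12)² = 1116 + (23/12)² = 1116 + 529/144 = 161233/144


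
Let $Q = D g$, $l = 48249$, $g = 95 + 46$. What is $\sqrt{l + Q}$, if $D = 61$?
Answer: $5 \sqrt{2274} \approx 238.43$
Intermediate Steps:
$g = 141$
$Q = 8601$ ($Q = 61 \cdot 141 = 8601$)
$\sqrt{l + Q} = \sqrt{48249 + 8601} = \sqrt{56850} = 5 \sqrt{2274}$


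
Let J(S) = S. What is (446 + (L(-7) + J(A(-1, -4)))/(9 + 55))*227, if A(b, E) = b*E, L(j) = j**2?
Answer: 6491519/64 ≈ 1.0143e+5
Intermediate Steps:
A(b, E) = E*b
(446 + (L(-7) + J(A(-1, -4)))/(9 + 55))*227 = (446 + ((-7)**2 - 4*(-1))/(9 + 55))*227 = (446 + (49 + 4)/64)*227 = (446 + 53*(1/64))*227 = (446 + 53/64)*227 = (28597/64)*227 = 6491519/64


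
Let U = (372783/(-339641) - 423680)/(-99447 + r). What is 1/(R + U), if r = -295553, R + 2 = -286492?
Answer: -134158195000/38435374018858337 ≈ -3.4905e-6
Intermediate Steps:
R = -286494 (R = -2 - 286492 = -286494)
U = 143899471663/134158195000 (U = (372783/(-339641) - 423680)/(-99447 - 295553) = (372783*(-1/339641) - 423680)/(-395000) = (-372783/339641 - 423680)*(-1/395000) = -143899471663/339641*(-1/395000) = 143899471663/134158195000 ≈ 1.0726)
1/(R + U) = 1/(-286494 + 143899471663/134158195000) = 1/(-38435374018858337/134158195000) = -134158195000/38435374018858337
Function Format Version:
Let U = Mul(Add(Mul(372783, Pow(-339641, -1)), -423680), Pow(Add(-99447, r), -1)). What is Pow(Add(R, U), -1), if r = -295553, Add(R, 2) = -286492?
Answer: Rational(-134158195000, 38435374018858337) ≈ -3.4905e-6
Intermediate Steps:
R = -286494 (R = Add(-2, -286492) = -286494)
U = Rational(143899471663, 134158195000) (U = Mul(Add(Mul(372783, Pow(-339641, -1)), -423680), Pow(Add(-99447, -295553), -1)) = Mul(Add(Mul(372783, Rational(-1, 339641)), -423680), Pow(-395000, -1)) = Mul(Add(Rational(-372783, 339641), -423680), Rational(-1, 395000)) = Mul(Rational(-143899471663, 339641), Rational(-1, 395000)) = Rational(143899471663, 134158195000) ≈ 1.0726)
Pow(Add(R, U), -1) = Pow(Add(-286494, Rational(143899471663, 134158195000)), -1) = Pow(Rational(-38435374018858337, 134158195000), -1) = Rational(-134158195000, 38435374018858337)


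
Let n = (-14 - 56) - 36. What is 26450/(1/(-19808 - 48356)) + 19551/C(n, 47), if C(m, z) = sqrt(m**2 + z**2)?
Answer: -1802937800 + 19551*sqrt(13445)/13445 ≈ -1.8029e+9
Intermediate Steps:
n = -106 (n = -70 - 36 = -106)
26450/(1/(-19808 - 48356)) + 19551/C(n, 47) = 26450/(1/(-19808 - 48356)) + 19551/(sqrt((-106)**2 + 47**2)) = 26450/(1/(-68164)) + 19551/(sqrt(11236 + 2209)) = 26450/(-1/68164) + 19551/(sqrt(13445)) = 26450*(-68164) + 19551*(sqrt(13445)/13445) = -1802937800 + 19551*sqrt(13445)/13445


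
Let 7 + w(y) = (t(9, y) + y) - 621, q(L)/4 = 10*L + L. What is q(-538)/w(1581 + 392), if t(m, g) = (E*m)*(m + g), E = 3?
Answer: -23672/54859 ≈ -0.43151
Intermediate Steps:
q(L) = 44*L (q(L) = 4*(10*L + L) = 4*(11*L) = 44*L)
t(m, g) = 3*m*(g + m) (t(m, g) = (3*m)*(m + g) = (3*m)*(g + m) = 3*m*(g + m))
w(y) = -385 + 28*y (w(y) = -7 + ((3*9*(y + 9) + y) - 621) = -7 + ((3*9*(9 + y) + y) - 621) = -7 + (((243 + 27*y) + y) - 621) = -7 + ((243 + 28*y) - 621) = -7 + (-378 + 28*y) = -385 + 28*y)
q(-538)/w(1581 + 392) = (44*(-538))/(-385 + 28*(1581 + 392)) = -23672/(-385 + 28*1973) = -23672/(-385 + 55244) = -23672/54859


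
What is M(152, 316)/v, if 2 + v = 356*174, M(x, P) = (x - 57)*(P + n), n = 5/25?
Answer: 30039/61942 ≈ 0.48495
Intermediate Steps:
n = ⅕ (n = (1/25)*5 = ⅕ ≈ 0.20000)
M(x, P) = (-57 + x)*(⅕ + P) (M(x, P) = (x - 57)*(P + ⅕) = (-57 + x)*(⅕ + P))
v = 61942 (v = -2 + 356*174 = -2 + 61944 = 61942)
M(152, 316)/v = (-57/5 - 57*316 + (⅕)*152 + 316*152)/61942 = (-57/5 - 18012 + 152/5 + 48032)*(1/61942) = 30039*(1/61942) = 30039/61942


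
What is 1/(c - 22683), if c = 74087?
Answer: 1/51404 ≈ 1.9454e-5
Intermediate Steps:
1/(c - 22683) = 1/(74087 - 22683) = 1/51404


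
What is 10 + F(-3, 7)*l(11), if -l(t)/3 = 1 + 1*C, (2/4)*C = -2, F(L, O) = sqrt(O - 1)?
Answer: 10 + 9*sqrt(6) ≈ 32.045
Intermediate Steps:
F(L, O) = sqrt(-1 + O)
C = -4 (C = 2*(-2) = -4)
l(t) = 9 (l(t) = -3*(1 + 1*(-4)) = -3*(1 - 4) = -3*(-3) = 9)
10 + F(-3, 7)*l(11) = 10 + sqrt(-1 + 7)*9 = 10 + sqrt(6)*9 = 10 + 9*sqrt(6)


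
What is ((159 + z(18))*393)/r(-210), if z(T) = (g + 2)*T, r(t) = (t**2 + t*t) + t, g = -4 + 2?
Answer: 20829/29330 ≈ 0.71016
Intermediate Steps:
g = -2
r(t) = t + 2*t**2 (r(t) = (t**2 + t**2) + t = 2*t**2 + t = t + 2*t**2)
z(T) = 0 (z(T) = (-2 + 2)*T = 0*T = 0)
((159 + z(18))*393)/r(-210) = ((159 + 0)*393)/((-210*(1 + 2*(-210)))) = (159*393)/((-210*(1 - 420))) = 62487/((-210*(-419))) = 62487/87990 = 62487*(1/87990) = 20829/29330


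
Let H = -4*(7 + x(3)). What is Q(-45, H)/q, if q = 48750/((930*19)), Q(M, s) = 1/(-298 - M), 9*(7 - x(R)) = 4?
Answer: -589/411125 ≈ -0.0014327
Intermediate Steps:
x(R) = 59/9 (x(R) = 7 - ⅑*4 = 7 - 4/9 = 59/9)
H = -488/9 (H = -4*(7 + 59/9) = -4*122/9 = -488/9 ≈ -54.222)
q = 1625/589 (q = 48750/17670 = 48750*(1/17670) = 1625/589 ≈ 2.7589)
Q(-45, H)/q = (-1/(298 - 45))/(1625/589) = -1/253*(589/1625) = -1*1/253*(589/1625) = -1/253*589/1625 = -589/411125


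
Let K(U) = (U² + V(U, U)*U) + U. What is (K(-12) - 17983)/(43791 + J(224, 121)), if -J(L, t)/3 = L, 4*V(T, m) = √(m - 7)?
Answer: -17851/43119 - I*√19/14373 ≈ -0.41399 - 0.00030327*I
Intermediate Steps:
V(T, m) = √(-7 + m)/4 (V(T, m) = √(m - 7)/4 = √(-7 + m)/4)
J(L, t) = -3*L
K(U) = U + U² + U*√(-7 + U)/4 (K(U) = (U² + (√(-7 + U)/4)*U) + U = (U² + U*√(-7 + U)/4) + U = U + U² + U*√(-7 + U)/4)
(K(-12) - 17983)/(43791 + J(224, 121)) = ((¼)*(-12)*(4 + √(-7 - 12) + 4*(-12)) - 17983)/(43791 - 3*224) = ((¼)*(-12)*(4 + √(-19) - 48) - 17983)/(43791 - 672) = ((¼)*(-12)*(4 + I*√19 - 48) - 17983)/43119 = ((¼)*(-12)*(-44 + I*√19) - 17983)*(1/43119) = ((132 - 3*I*√19) - 17983)*(1/43119) = (-17851 - 3*I*√19)*(1/43119) = -17851/43119 - I*√19/14373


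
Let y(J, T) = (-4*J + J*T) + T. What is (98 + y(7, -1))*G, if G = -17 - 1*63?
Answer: -4960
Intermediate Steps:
y(J, T) = T - 4*J + J*T
G = -80 (G = -17 - 63 = -80)
(98 + y(7, -1))*G = (98 + (-1 - 4*7 + 7*(-1)))*(-80) = (98 + (-1 - 28 - 7))*(-80) = (98 - 36)*(-80) = 62*(-80) = -4960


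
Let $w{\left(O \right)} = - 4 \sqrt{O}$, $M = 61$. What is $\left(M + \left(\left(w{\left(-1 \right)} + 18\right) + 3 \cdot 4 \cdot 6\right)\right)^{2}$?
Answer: $22785 - 1208 i \approx 22785.0 - 1208.0 i$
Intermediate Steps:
$\left(M + \left(\left(w{\left(-1 \right)} + 18\right) + 3 \cdot 4 \cdot 6\right)\right)^{2} = \left(61 + \left(\left(- 4 \sqrt{-1} + 18\right) + 3 \cdot 4 \cdot 6\right)\right)^{2} = \left(61 + \left(\left(- 4 i + 18\right) + 12 \cdot 6\right)\right)^{2} = \left(61 + \left(\left(18 - 4 i\right) + 72\right)\right)^{2} = \left(61 + \left(90 - 4 i\right)\right)^{2} = \left(151 - 4 i\right)^{2}$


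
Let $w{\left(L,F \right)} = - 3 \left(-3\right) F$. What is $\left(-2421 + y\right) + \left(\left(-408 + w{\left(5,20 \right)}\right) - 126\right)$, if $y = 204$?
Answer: $-2571$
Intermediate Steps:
$w{\left(L,F \right)} = 9 F$ ($w{\left(L,F \right)} = - \left(-9\right) F = 9 F$)
$\left(-2421 + y\right) + \left(\left(-408 + w{\left(5,20 \right)}\right) - 126\right) = \left(-2421 + 204\right) + \left(\left(-408 + 9 \cdot 20\right) - 126\right) = -2217 + \left(\left(-408 + 180\right) - 126\right) = -2217 - 354 = -2571$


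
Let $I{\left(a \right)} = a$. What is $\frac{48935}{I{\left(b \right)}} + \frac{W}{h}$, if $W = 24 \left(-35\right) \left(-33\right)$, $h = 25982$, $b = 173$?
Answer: $\frac{58010215}{204313} \approx 283.93$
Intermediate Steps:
$W = 27720$ ($W = \left(-840\right) \left(-33\right) = 27720$)
$\frac{48935}{I{\left(b \right)}} + \frac{W}{h} = \frac{48935}{173} + \frac{27720}{25982} = 48935 \cdot \frac{1}{173} + 27720 \cdot \frac{1}{25982} = \frac{48935}{173} + \frac{1260}{1181} = \frac{58010215}{204313}$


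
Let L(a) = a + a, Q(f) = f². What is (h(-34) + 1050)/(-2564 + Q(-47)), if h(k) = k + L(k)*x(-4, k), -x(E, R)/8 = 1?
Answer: -312/71 ≈ -4.3944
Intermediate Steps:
x(E, R) = -8 (x(E, R) = -8*1 = -8)
L(a) = 2*a
h(k) = -15*k (h(k) = k + (2*k)*(-8) = k - 16*k = -15*k)
(h(-34) + 1050)/(-2564 + Q(-47)) = (-15*(-34) + 1050)/(-2564 + (-47)²) = (510 + 1050)/(-2564 + 2209) = 1560/(-355) = 1560*(-1/355) = -312/71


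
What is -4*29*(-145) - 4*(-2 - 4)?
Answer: 16844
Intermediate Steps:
-4*29*(-145) - 4*(-2 - 4) = -116*(-145) - 4*(-6) = 16820 + 24 = 16844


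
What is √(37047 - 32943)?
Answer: 6*√114 ≈ 64.063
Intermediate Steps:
√(37047 - 32943) = √4104 = 6*√114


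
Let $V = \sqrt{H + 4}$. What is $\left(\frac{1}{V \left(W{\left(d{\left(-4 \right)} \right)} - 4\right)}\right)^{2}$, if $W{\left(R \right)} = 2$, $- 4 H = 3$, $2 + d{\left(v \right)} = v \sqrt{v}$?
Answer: $\frac{1}{13} \approx 0.076923$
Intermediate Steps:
$d{\left(v \right)} = -2 + v^{\frac{3}{2}}$ ($d{\left(v \right)} = -2 + v \sqrt{v} = -2 + v^{\frac{3}{2}}$)
$H = - \frac{3}{4}$ ($H = \left(- \frac{1}{4}\right) 3 = - \frac{3}{4} \approx -0.75$)
$V = \frac{\sqrt{13}}{2}$ ($V = \sqrt{- \frac{3}{4} + 4} = \sqrt{\frac{13}{4}} = \frac{\sqrt{13}}{2} \approx 1.8028$)
$\left(\frac{1}{V \left(W{\left(d{\left(-4 \right)} \right)} - 4\right)}\right)^{2} = \left(\frac{1}{\frac{\sqrt{13}}{2} \left(2 - 4\right)}\right)^{2} = \left(\frac{1}{\frac{\sqrt{13}}{2} \left(-2\right)}\right)^{2} = \left(\frac{1}{\left(-1\right) \sqrt{13}}\right)^{2} = \left(- \frac{\sqrt{13}}{13}\right)^{2} = \frac{1}{13}$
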